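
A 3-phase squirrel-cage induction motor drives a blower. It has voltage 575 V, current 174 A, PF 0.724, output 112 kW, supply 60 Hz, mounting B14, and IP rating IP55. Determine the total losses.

P_in = √3·V·I·cosφ = 1.732×575×174×0.724 = 125459 W
P_out = 112000 W
Losses = P_in − P_out = 125459 − 112000 = 13459 W

13500 W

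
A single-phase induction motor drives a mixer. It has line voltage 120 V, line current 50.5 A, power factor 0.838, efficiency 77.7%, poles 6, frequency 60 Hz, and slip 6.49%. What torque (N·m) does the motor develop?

P_in = V·I·cosφ = 120 × 50.5 × 0.838 = 5078 W
P_out = η·P_in = 0.777 × 5078 = 3946 W
n_s = 120×60/6 = 1200 rpm; n = 1200×(1−0.0649) = 1122 rpm
ω = 2π×1122/60 = 117.5 rad/s
τ = P_out/ω = 3946/117.5 = 33.6 N·m

33.6 N·m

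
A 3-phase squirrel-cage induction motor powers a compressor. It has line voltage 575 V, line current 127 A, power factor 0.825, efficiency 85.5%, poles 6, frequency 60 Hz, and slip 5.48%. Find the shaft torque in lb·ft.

554 lb·ft

P_in = √3·V·I·cosφ = 1.732 × 575 × 127 × 0.825 = 104345 W
P_out = η·P_in = 0.855 × 104345 = 89215 W
n_s = 120×60/6 = 1200 rpm; n = 1200×(1−0.0548) = 1134 rpm
ω = 2π×1134/60 = 118.8 rad/s
τ = P_out/ω = 89215/118.8 = 751 N·m
In lb·ft: 751/1.356 = 554 lb·ft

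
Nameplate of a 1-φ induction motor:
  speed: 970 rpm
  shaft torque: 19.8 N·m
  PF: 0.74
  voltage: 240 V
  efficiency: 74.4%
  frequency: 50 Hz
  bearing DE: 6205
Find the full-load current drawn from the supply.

ω = 2π×970/60 = 101.6 rad/s; P_out = τω = 19.8 × 101.6 = 2012 W
P_in = P_out / η = 2012 / 0.744 = 2704 W
I = P_in / (V·cosφ) = 2704 / (240 × 0.74) = 15.2 A

15.2 A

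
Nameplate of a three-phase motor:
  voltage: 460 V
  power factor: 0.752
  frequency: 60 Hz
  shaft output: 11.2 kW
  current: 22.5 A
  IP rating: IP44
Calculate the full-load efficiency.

83.1 %

P_out = 11.2 kW = 11200 W
P_in = √3·V_L·I_L·cosφ = 1.732 × 460 × 22.5 × 0.752 = 13481 W
η = P_out / P_in = 11200 / 13481 = 0.831 = 83.1%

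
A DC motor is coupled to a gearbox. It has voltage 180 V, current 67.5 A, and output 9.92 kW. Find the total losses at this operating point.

P_in = V·I = 180×67.5 = 12150 W
P_out = 9920 W
Losses = P_in − P_out = 12150 − 9920 = 2230 W

2.23 kW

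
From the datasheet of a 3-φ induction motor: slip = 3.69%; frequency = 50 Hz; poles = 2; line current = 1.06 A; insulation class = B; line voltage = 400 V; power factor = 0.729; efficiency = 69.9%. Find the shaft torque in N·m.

P_in = √3·V·I·cosφ = 1.732 × 400 × 1.06 × 0.729 = 535 W
P_out = η·P_in = 0.699 × 535 = 374 W
n_s = 120×50/2 = 3000 rpm; n = 3000×(1−0.0369) = 2889 rpm
ω = 2π×2889/60 = 302.5 rad/s
τ = P_out/ω = 374/302.5 = 1.24 N·m

1.24 N·m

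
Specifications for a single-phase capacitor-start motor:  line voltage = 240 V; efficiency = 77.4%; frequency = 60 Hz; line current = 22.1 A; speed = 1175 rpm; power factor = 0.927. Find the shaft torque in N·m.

P_in = V·I·cosφ = 240 × 22.1 × 0.927 = 4917 W
P_out = η·P_in = 0.774 × 4917 = 3806 W
n = 1175 rpm
ω = 2π×1175/60 = 123 rad/s
τ = P_out/ω = 3806/123 = 30.9 N·m

30.9 N·m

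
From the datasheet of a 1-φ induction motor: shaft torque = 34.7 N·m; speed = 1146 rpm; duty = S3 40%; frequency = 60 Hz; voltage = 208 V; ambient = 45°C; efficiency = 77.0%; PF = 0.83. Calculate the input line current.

ω = 2π×1146/60 = 120 rad/s; P_out = τω = 34.7 × 120 = 4164 W
P_in = P_out / η = 4164 / 0.770 = 5408 W
I = P_in / (V·cosφ) = 5408 / (208 × 0.83) = 31.3 A

31.3 A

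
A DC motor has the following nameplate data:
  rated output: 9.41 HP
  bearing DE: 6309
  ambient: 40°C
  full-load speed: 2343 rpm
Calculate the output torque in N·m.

28.6 N·m

P_out = 9.41 × 746 = 7020 W
ω = 2π × 2343/60 = 245.4 rad/s
τ = P_out/ω = 7020/245.4 = 28.6 N·m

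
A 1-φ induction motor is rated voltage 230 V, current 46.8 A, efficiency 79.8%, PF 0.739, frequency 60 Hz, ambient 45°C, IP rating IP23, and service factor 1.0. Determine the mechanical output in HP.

8.51 HP

P_in = V·I·cosφ = 230 × 46.8 × 0.739 = 7955 W
P_out = η·P_in = 0.798 × 7955 = 6348 W
= 6348/746 = 8.51 HP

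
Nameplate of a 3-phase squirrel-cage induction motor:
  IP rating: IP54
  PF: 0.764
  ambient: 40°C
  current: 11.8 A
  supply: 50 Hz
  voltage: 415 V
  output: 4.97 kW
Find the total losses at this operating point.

1.51 kW

P_in = √3·V·I·cosφ = 1.732×415×11.8×0.764 = 6480 W
P_out = 4970 W
Losses = P_in − P_out = 6480 − 4970 = 1510 W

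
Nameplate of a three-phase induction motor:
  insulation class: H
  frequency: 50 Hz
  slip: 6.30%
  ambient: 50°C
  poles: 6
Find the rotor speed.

937 rpm

n_s = 120f/p = 120×50/6 = 1000 rpm
n = n_s(1 − s) = 1000 × (1 − 0.063) = 937 rpm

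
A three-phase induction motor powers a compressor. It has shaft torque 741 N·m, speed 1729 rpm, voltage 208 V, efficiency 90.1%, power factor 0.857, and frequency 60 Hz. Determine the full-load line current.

482 A

ω = 2π×1729/60 = 181.1 rad/s; P_out = τω = 741 × 181.1 = 134195 W
P_in = P_out / η = 134195 / 0.901 = 148940 W
I_L = P_in / (√3·V_L·cosφ) = 148940 / (1.732 × 208 × 0.857) = 482 A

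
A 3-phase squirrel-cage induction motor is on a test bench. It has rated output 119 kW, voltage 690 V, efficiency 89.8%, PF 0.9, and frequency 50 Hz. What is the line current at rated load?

P_out = 119 kW = 119000 W
P_in = P_out / η = 119000 / 0.898 = 132517 W
I_L = P_in / (√3·V_L·cosφ) = 132517 / (1.732 × 690 × 0.9) = 123 A

123 A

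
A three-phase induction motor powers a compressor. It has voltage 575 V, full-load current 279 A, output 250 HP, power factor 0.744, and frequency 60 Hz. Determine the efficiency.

P_out = 250 × 746 = 186500 W
P_in = √3·V_L·I_L·cosφ = 1.732 × 575 × 279 × 0.744 = 206725 W
η = P_out / P_in = 186500 / 206725 = 0.902 = 90.2%

90.2 %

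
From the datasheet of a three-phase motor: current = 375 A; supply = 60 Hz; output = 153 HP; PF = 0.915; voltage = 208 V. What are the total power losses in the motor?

P_in = √3·V·I·cosφ = 1.732×208×375×0.915 = 123613 W
P_out = 153×746 = 114138 W
Losses = P_in − P_out = 123613 − 114138 = 9475 W

9.48 kW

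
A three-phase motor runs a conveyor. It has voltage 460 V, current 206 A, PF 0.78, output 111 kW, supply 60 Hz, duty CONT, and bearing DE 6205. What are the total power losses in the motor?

P_in = √3·V·I·cosφ = 1.732×460×206×0.78 = 128017 W
P_out = 111000 W
Losses = P_in − P_out = 128017 − 111000 = 17017 W

17000 W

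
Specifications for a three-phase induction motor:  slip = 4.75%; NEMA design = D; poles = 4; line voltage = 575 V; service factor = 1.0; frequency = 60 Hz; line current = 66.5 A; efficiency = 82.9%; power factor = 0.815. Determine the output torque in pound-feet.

184 lb·ft

P_in = √3·V·I·cosφ = 1.732 × 575 × 66.5 × 0.815 = 53975 W
P_out = η·P_in = 0.829 × 53975 = 44745 W
n_s = 120×60/4 = 1800 rpm; n = 1800×(1−0.0475) = 1715 rpm
ω = 2π×1715/60 = 179.6 rad/s
τ = P_out/ω = 44745/179.6 = 249.1 N·m
In lb·ft: 249.1/1.356 = 184 lb·ft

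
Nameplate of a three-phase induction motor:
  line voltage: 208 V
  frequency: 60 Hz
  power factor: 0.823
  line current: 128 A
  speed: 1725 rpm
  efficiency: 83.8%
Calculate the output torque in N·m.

176 N·m

P_in = √3·V·I·cosφ = 1.732 × 208 × 128 × 0.823 = 37951 W
P_out = η·P_in = 0.838 × 37951 = 31803 W
n = 1725 rpm
ω = 2π×1725/60 = 180.6 rad/s
τ = P_out/ω = 31803/180.6 = 176 N·m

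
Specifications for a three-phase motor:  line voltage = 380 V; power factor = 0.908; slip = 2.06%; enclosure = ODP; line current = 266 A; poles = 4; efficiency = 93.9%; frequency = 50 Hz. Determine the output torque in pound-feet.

P_in = √3·V·I·cosφ = 1.732 × 380 × 266 × 0.908 = 158964 W
P_out = η·P_in = 0.939 × 158964 = 149267 W
n_s = 120×50/4 = 1500 rpm; n = 1500×(1−0.0206) = 1469 rpm
ω = 2π×1469/60 = 153.8 rad/s
τ = P_out/ω = 149267/153.8 = 970.5 N·m
In lb·ft: 970.5/1.356 = 716 lb·ft

716 lb·ft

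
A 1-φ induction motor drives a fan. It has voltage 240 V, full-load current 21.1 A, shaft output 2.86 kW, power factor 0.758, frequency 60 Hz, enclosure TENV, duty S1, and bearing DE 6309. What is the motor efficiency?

P_out = 2.86 kW = 2860 W
P_in = V·I·cosφ = 240 × 21.1 × 0.758 = 3839 W
η = P_out / P_in = 2860 / 3839 = 0.745 = 74.5%

74.5 %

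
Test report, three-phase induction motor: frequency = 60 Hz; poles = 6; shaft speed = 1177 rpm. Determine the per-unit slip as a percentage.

n_s = 120f/p = 120×60/6 = 1200 rpm
s = (n_s − n)/n_s = (1200 − 1177)/1200 = 0.0192

1.9 %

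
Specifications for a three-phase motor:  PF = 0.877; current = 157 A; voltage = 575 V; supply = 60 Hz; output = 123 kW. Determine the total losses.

14100 W

P_in = √3·V·I·cosφ = 1.732×575×157×0.877 = 137124 W
P_out = 123000 W
Losses = P_in − P_out = 137124 − 123000 = 14124 W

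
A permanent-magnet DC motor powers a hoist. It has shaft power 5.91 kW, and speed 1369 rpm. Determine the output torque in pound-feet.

ω = 2π × 1369/60 = 143.4 rad/s
τ = P/ω = 5910/143.4 = 41.21 N·m
In lb·ft: 41.21/1.356 = 30.4 lb·ft

30.4 lb·ft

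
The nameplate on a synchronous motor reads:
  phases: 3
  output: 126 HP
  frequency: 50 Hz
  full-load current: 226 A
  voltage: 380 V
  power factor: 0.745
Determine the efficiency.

P_out = 126 × 746 = 93996 W
P_in = √3·V_L·I_L·cosφ = 1.732 × 380 × 226 × 0.745 = 110814 W
η = P_out / P_in = 93996 / 110814 = 0.848 = 84.8%

84.8 %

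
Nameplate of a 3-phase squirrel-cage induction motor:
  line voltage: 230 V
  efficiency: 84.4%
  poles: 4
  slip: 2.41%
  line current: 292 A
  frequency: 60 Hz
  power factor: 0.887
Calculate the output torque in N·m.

473 N·m

P_in = √3·V·I·cosφ = 1.732 × 230 × 292 × 0.887 = 103177 W
P_out = η·P_in = 0.844 × 103177 = 87081 W
n_s = 120×60/4 = 1800 rpm; n = 1800×(1−0.0241) = 1757 rpm
ω = 2π×1757/60 = 184 rad/s
τ = P_out/ω = 87081/184 = 473 N·m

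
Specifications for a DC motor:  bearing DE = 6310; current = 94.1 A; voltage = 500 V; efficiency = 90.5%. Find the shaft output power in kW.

P_in = V·I = 500 × 94.1 = 47050 W
P_out = η·P_in = 0.905 × 47050 = 42580 W

42.6 kW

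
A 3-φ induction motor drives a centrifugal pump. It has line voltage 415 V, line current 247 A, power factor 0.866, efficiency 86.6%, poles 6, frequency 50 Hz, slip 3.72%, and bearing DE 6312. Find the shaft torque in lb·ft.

974 lb·ft

P_in = √3·V·I·cosφ = 1.732 × 415 × 247 × 0.866 = 153748 W
P_out = η·P_in = 0.866 × 153748 = 133146 W
n_s = 120×50/6 = 1000 rpm; n = 1000×(1−0.0372) = 963 rpm
ω = 2π×963/60 = 100.8 rad/s
τ = P_out/ω = 133146/100.8 = 1321 N·m
In lb·ft: 1321/1.356 = 974 lb·ft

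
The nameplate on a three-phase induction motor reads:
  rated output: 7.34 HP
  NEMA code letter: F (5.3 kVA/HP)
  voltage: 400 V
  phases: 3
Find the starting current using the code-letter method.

S_LR = 5.3 × 7.34 = 38.902 kVA
I_LR = S_LR/(√3·V_L) = 38902/(1.732×400) = 56.2 A

56.2 A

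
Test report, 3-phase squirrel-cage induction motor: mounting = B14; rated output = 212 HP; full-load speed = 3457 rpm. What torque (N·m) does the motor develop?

437 N·m

P_out = 212 × 746 = 158152 W
ω = 2π × 3457/60 = 362 rad/s
τ = P_out/ω = 158152/362 = 437 N·m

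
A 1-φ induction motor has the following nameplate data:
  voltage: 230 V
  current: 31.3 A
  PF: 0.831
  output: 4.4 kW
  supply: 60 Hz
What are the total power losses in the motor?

1.58 kW

P_in = V·I·cosφ = 230×31.3×0.831 = 5982 W
P_out = 4400 W
Losses = P_in − P_out = 5982 − 4400 = 1582 W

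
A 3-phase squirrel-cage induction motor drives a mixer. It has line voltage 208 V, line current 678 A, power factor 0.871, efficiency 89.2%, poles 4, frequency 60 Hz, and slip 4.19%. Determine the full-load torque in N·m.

1050 N·m

P_in = √3·V·I·cosφ = 1.732 × 208 × 678 × 0.871 = 212745 W
P_out = η·P_in = 0.892 × 212745 = 189769 W
n_s = 120×60/4 = 1800 rpm; n = 1800×(1−0.0419) = 1725 rpm
ω = 2π×1725/60 = 180.6 rad/s
τ = P_out/ω = 189769/180.6 = 1050 N·m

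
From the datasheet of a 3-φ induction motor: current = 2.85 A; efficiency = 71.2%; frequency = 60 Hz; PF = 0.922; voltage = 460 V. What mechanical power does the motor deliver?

1.49 kW

P_in = √3·V·I·cosφ = 1.732 × 460 × 2.85 × 0.922 = 2094 W
P_out = η·P_in = 0.712 × 2094 = 1491 W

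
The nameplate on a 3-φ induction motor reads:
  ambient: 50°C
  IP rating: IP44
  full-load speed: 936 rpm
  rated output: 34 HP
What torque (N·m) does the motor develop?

P_out = 34 × 746 = 25364 W
ω = 2π × 936/60 = 98.02 rad/s
τ = P_out/ω = 25364/98.02 = 259 N·m

259 N·m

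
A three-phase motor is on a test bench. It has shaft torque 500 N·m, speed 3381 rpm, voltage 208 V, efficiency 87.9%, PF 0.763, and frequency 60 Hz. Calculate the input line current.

733 A

ω = 2π×3381/60 = 354.1 rad/s; P_out = τω = 500 × 354.1 = 177050 W
P_in = P_out / η = 177050 / 0.879 = 201422 W
I_L = P_in / (√3·V_L·cosφ) = 201422 / (1.732 × 208 × 0.763) = 733 A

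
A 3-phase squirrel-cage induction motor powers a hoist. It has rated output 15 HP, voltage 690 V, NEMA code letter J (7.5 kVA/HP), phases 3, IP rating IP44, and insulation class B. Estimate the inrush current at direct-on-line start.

S_LR = 7.5 × 15 = 112.5 kVA
I_LR = S_LR/(√3·V_L) = 112500/(1.732×690) = 94.1 A

94.1 A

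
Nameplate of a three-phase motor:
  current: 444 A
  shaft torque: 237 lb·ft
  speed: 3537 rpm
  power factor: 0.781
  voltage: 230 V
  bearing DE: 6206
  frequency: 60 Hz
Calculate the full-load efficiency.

86.2 %

τ = 237 lb·ft × 1.356 = 321.4 N·m
ω = 2π × 3537/60 = 370.4 rad/s; P_out = τω = 321.4 × 370.4 = 119047 W
P_in = √3·V_L·I_L·cosφ = 1.732 × 230 × 444 × 0.781 = 138137 W
η = P_out / P_in = 119047 / 138137 = 0.862 = 86.2%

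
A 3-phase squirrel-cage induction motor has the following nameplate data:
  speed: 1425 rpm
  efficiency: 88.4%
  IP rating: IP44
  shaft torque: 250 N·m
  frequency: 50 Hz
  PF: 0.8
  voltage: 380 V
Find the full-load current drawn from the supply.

ω = 2π×1425/60 = 149.2 rad/s; P_out = τω = 250 × 149.2 = 37300 W
P_in = P_out / η = 37300 / 0.884 = 42195 W
I_L = P_in / (√3·V_L·cosφ) = 42195 / (1.732 × 380 × 0.8) = 80.1 A

80.1 A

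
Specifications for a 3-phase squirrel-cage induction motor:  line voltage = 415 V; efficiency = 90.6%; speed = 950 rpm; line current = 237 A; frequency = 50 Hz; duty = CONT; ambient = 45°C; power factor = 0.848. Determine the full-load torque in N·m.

1320 N·m

P_in = √3·V·I·cosφ = 1.732 × 415 × 237 × 0.848 = 144458 W
P_out = η·P_in = 0.906 × 144458 = 130879 W
n = 950 rpm
ω = 2π×950/60 = 99.48 rad/s
τ = P_out/ω = 130879/99.48 = 1320 N·m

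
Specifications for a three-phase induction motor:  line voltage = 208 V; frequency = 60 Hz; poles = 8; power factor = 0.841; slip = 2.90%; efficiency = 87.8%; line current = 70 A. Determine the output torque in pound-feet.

P_in = √3·V·I·cosφ = 1.732 × 208 × 70 × 0.841 = 21208 W
P_out = η·P_in = 0.878 × 21208 = 18621 W
n_s = 120×60/8 = 900 rpm; n = 900×(1−0.029) = 874 rpm
ω = 2π×874/60 = 91.53 rad/s
τ = P_out/ω = 18621/91.53 = 203.4 N·m
In lb·ft: 203.4/1.356 = 150 lb·ft

150 lb·ft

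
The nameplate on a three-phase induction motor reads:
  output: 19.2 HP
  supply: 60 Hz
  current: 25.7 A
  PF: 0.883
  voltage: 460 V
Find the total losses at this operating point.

P_in = √3·V·I·cosφ = 1.732×460×25.7×0.883 = 18080 W
P_out = 19.2×746 = 14323 W
Losses = P_in − P_out = 18080 − 14323 = 3757 W

3.76 kW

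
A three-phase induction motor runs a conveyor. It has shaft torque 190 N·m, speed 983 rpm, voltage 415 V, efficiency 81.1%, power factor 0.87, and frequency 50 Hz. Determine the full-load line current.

38.6 A

ω = 2π×983/60 = 102.9 rad/s; P_out = τω = 190 × 102.9 = 19551 W
P_in = P_out / η = 19551 / 0.811 = 24107 W
I_L = P_in / (√3·V_L·cosφ) = 24107 / (1.732 × 415 × 0.87) = 38.6 A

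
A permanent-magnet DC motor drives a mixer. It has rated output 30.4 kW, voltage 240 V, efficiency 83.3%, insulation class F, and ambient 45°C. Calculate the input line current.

152 A

P_out = 30.4 kW = 30400 W
P_in = P_out / η = 30400 / 0.833 = 36495 W
I = P_in / V = 36495 / 240 = 152 A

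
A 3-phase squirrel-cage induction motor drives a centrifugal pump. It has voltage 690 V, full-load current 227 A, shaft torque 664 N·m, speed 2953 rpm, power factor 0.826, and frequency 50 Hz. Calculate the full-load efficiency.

91.6 %

ω = 2π × 2953/60 = 309.2 rad/s; P_out = τω = 664 × 309.2 = 205309 W
P_in = √3·V_L·I_L·cosφ = 1.732 × 690 × 227 × 0.826 = 224080 W
η = P_out / P_in = 205309 / 224080 = 0.916 = 91.6%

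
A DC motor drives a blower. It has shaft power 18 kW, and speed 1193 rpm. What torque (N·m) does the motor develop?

ω = 2π × 1193/60 = 124.9 rad/s
τ = P/ω = 18000/124.9 = 144 N·m

144 N·m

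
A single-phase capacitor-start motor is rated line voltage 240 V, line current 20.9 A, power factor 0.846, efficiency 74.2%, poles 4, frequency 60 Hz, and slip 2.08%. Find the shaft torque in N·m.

P_in = V·I·cosφ = 240 × 20.9 × 0.846 = 4244 W
P_out = η·P_in = 0.742 × 4244 = 3149 W
n_s = 120×60/4 = 1800 rpm; n = 1800×(1−0.0208) = 1763 rpm
ω = 2π×1763/60 = 184.6 rad/s
τ = P_out/ω = 3149/184.6 = 17.1 N·m

17.1 N·m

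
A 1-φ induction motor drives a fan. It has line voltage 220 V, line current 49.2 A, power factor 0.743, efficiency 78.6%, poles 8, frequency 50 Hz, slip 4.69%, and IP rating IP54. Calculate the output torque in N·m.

84.4 N·m

P_in = V·I·cosφ = 220 × 49.2 × 0.743 = 8042 W
P_out = η·P_in = 0.786 × 8042 = 6321 W
n_s = 120×50/8 = 750 rpm; n = 750×(1−0.0469) = 715 rpm
ω = 2π×715/60 = 74.87 rad/s
τ = P_out/ω = 6321/74.87 = 84.4 N·m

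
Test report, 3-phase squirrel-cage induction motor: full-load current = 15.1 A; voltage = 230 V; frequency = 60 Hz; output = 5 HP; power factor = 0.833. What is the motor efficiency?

74.4 %

P_out = 5 × 746 = 3730 W
P_in = √3·V_L·I_L·cosφ = 1.732 × 230 × 15.1 × 0.833 = 5011 W
η = P_out / P_in = 3730 / 5011 = 0.744 = 74.4%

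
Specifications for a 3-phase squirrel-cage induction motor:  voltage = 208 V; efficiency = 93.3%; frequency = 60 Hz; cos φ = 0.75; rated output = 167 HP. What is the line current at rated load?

P_out = 167 × 746 = 124582 W
P_in = P_out / η = 124582 / 0.933 = 133528 W
I_L = P_in / (√3·V_L·cosφ) = 133528 / (1.732 × 208 × 0.75) = 494 A

494 A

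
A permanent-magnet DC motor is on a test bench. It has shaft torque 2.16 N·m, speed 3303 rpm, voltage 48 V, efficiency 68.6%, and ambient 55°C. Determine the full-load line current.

22.7 A

ω = 2π×3303/60 = 345.9 rad/s; P_out = τω = 2.16 × 345.9 = 747 W
P_in = P_out / η = 747 / 0.686 = 1089 W
I = P_in / V = 1089 / 48 = 22.7 A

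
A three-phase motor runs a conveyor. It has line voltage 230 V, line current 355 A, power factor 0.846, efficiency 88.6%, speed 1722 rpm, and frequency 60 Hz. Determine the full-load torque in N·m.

P_in = √3·V·I·cosφ = 1.732 × 230 × 355 × 0.846 = 119639 W
P_out = η·P_in = 0.886 × 119639 = 106000 W
n = 1722 rpm
ω = 2π×1722/60 = 180.3 rad/s
τ = P_out/ω = 106000/180.3 = 588 N·m

588 N·m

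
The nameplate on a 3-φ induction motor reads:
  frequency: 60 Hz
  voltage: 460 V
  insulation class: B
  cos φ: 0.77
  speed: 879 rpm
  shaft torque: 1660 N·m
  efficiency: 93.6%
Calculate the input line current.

ω = 2π×879/60 = 92.05 rad/s; P_out = τω = 1660 × 92.05 = 152803 W
P_in = P_out / η = 152803 / 0.936 = 163251 W
I_L = P_in / (√3·V_L·cosφ) = 163251 / (1.732 × 460 × 0.77) = 266 A

266 A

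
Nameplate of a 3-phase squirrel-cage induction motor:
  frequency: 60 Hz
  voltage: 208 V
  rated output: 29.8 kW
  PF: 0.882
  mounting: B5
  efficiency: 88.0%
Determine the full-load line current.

107 A

P_out = 29.8 kW = 29800 W
P_in = P_out / η = 29800 / 0.880 = 33864 W
I_L = P_in / (√3·V_L·cosφ) = 33864 / (1.732 × 208 × 0.882) = 107 A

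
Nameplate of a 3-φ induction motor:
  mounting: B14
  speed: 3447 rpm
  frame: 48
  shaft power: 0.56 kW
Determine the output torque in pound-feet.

ω = 2π × 3447/60 = 361 rad/s
τ = P/ω = 560/361 = 1.551 N·m
In lb·ft: 1.551/1.356 = 1.14 lb·ft

1.14 lb·ft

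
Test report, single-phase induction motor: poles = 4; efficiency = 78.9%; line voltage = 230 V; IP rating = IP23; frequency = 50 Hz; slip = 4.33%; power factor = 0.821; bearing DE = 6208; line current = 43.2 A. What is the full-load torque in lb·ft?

31.6 lb·ft

P_in = V·I·cosφ = 230 × 43.2 × 0.821 = 8157 W
P_out = η·P_in = 0.789 × 8157 = 6436 W
n_s = 120×50/4 = 1500 rpm; n = 1500×(1−0.0433) = 1435 rpm
ω = 2π×1435/60 = 150.3 rad/s
τ = P_out/ω = 6436/150.3 = 42.82 N·m
In lb·ft: 42.82/1.356 = 31.6 lb·ft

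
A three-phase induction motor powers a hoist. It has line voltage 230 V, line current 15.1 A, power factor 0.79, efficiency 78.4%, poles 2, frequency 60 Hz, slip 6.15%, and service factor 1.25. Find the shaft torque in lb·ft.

P_in = √3·V·I·cosφ = 1.732 × 230 × 15.1 × 0.79 = 4752 W
P_out = η·P_in = 0.784 × 4752 = 3726 W
n_s = 120×60/2 = 3600 rpm; n = 3600×(1−0.0615) = 3379 rpm
ω = 2π×3379/60 = 353.8 rad/s
τ = P_out/ω = 3726/353.8 = 10.53 N·m
In lb·ft: 10.53/1.356 = 7.77 lb·ft

7.77 lb·ft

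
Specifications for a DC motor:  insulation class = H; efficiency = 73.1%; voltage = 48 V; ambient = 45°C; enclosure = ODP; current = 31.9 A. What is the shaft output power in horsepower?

P_in = V·I = 48 × 31.9 = 1531 W
P_out = η·P_in = 0.731 × 1531 = 1119 W
= 1119/746 = 1.5 HP

1.5 HP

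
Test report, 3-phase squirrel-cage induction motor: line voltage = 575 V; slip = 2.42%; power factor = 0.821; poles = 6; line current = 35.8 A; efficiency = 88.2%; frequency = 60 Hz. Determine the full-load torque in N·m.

P_in = √3·V·I·cosφ = 1.732 × 575 × 35.8 × 0.821 = 29271 W
P_out = η·P_in = 0.882 × 29271 = 25817 W
n_s = 120×60/6 = 1200 rpm; n = 1200×(1−0.0242) = 1171 rpm
ω = 2π×1171/60 = 122.6 rad/s
τ = P_out/ω = 25817/122.6 = 211 N·m

211 N·m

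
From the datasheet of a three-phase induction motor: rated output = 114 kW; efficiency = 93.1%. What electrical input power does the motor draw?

P_out = 114000 W
P_in = P_out/η = 114000/0.931 = 122449 W = 122 kW

122 kW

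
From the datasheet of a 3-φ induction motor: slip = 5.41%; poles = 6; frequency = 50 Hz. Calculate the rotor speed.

946 rpm

n_s = 120f/p = 120×50/6 = 1000 rpm
n = n_s(1 − s) = 1000 × (1 − 0.0541) = 946 rpm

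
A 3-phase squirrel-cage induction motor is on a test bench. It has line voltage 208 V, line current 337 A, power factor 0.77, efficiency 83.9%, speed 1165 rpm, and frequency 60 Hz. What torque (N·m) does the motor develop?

643 N·m

P_in = √3·V·I·cosφ = 1.732 × 208 × 337 × 0.77 = 93483 W
P_out = η·P_in = 0.839 × 93483 = 78432 W
n = 1165 rpm
ω = 2π×1165/60 = 122 rad/s
τ = P_out/ω = 78432/122 = 643 N·m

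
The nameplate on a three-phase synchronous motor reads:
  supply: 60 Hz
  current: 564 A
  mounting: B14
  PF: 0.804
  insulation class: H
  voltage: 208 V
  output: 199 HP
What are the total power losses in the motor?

P_in = √3·V·I·cosφ = 1.732×208×564×0.804 = 163360 W
P_out = 199×746 = 148454 W
Losses = P_in − P_out = 163360 − 148454 = 14906 W

14.9 kW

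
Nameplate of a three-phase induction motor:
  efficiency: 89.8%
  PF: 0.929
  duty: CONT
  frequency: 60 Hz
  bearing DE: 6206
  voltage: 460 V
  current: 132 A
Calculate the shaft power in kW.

P_in = √3·V·I·cosφ = 1.732 × 460 × 132 × 0.929 = 97700 W
P_out = η·P_in = 0.898 × 97700 = 87735 W

87.7 kW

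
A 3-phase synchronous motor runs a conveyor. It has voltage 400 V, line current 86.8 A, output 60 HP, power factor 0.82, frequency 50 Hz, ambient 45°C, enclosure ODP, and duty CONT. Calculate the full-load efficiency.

P_out = 60 × 746 = 44760 W
P_in = √3·V_L·I_L·cosφ = 1.732 × 400 × 86.8 × 0.82 = 49311 W
η = P_out / P_in = 44760 / 49311 = 0.908 = 90.8%

90.8 %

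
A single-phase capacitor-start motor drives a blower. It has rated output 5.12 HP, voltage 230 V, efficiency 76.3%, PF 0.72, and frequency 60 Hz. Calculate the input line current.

P_out = 5.12 × 746 = 3820 W
P_in = P_out / η = 3820 / 0.763 = 5007 W
I = P_in / (V·cosφ) = 5007 / (230 × 0.72) = 30.2 A

30.2 A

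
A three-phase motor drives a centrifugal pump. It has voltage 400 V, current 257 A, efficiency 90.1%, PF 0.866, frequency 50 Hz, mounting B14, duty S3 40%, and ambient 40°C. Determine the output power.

P_in = √3·V·I·cosφ = 1.732 × 400 × 257 × 0.866 = 154191 W
P_out = η·P_in = 0.901 × 154191 = 138926 W

139 kW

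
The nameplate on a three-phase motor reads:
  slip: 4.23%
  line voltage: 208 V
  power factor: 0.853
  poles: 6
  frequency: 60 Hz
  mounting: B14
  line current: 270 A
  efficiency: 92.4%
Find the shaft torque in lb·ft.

P_in = √3·V·I·cosφ = 1.732 × 208 × 270 × 0.853 = 82971 W
P_out = η·P_in = 0.924 × 82971 = 76665 W
n_s = 120×60/6 = 1200 rpm; n = 1200×(1−0.0423) = 1149 rpm
ω = 2π×1149/60 = 120.3 rad/s
τ = P_out/ω = 76665/120.3 = 637.3 N·m
In lb·ft: 637.3/1.356 = 470 lb·ft

470 lb·ft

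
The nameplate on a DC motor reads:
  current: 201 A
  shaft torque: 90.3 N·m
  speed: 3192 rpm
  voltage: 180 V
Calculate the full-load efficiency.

83.4 %

ω = 2π × 3192/60 = 334.3 rad/s; P_out = τω = 90.3 × 334.3 = 30187 W
P_in = V·I = 180 × 201 = 36180 W
η = P_out / P_in = 30187 / 36180 = 0.834 = 83.4%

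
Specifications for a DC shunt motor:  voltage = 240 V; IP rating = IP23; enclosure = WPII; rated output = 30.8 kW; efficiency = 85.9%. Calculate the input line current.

P_out = 30.8 kW = 30800 W
P_in = P_out / η = 30800 / 0.859 = 35856 W
I = P_in / V = 35856 / 240 = 149 A

149 A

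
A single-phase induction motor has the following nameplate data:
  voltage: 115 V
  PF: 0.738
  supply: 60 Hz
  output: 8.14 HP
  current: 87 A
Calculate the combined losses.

1.31 kW

P_in = V·I·cosφ = 115×87×0.738 = 7384 W
P_out = 8.14×746 = 6072 W
Losses = P_in − P_out = 7384 − 6072 = 1312 W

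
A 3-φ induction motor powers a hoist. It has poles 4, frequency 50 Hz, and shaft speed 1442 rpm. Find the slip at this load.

3.87 %

n_s = 120f/p = 120×50/4 = 1500 rpm
s = (n_s − n)/n_s = (1500 − 1442)/1500 = 0.0387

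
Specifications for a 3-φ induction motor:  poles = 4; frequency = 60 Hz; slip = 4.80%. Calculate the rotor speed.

n_s = 120f/p = 120×60/4 = 1800 rpm
n = n_s(1 − s) = 1800 × (1 − 0.048) = 1714 rpm

1714 rpm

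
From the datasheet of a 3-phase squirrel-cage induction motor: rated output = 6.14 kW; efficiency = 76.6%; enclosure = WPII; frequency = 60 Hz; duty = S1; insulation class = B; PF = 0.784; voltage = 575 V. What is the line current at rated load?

P_out = 6.14 kW = 6140 W
P_in = P_out / η = 6140 / 0.766 = 8016 W
I_L = P_in / (√3·V_L·cosφ) = 8016 / (1.732 × 575 × 0.784) = 10.3 A

10.3 A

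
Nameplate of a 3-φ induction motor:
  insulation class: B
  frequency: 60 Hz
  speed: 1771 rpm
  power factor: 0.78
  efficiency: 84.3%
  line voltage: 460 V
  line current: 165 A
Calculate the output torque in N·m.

466 N·m

P_in = √3·V·I·cosφ = 1.732 × 460 × 165 × 0.78 = 102538 W
P_out = η·P_in = 0.843 × 102538 = 86440 W
n = 1771 rpm
ω = 2π×1771/60 = 185.5 rad/s
τ = P_out/ω = 86440/185.5 = 466 N·m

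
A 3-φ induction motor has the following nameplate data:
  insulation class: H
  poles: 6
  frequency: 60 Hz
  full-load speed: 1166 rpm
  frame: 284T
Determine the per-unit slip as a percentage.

n_s = 120f/p = 120×60/6 = 1200 rpm
s = (n_s − n)/n_s = (1200 − 1166)/1200 = 0.0283

2.8 %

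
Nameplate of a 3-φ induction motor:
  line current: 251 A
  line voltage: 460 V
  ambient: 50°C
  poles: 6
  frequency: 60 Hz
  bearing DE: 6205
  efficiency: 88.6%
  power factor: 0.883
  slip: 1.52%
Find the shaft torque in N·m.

1260 N·m

P_in = √3·V·I·cosφ = 1.732 × 460 × 251 × 0.883 = 176579 W
P_out = η·P_in = 0.886 × 176579 = 156449 W
n_s = 120×60/6 = 1200 rpm; n = 1200×(1−0.0152) = 1182 rpm
ω = 2π×1182/60 = 123.8 rad/s
τ = P_out/ω = 156449/123.8 = 1260 N·m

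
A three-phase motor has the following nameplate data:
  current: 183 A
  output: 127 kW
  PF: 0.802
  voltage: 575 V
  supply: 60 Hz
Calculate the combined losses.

P_in = √3·V·I·cosφ = 1.732×575×183×0.802 = 146164 W
P_out = 127000 W
Losses = P_in − P_out = 146164 − 127000 = 19164 W

19.2 kW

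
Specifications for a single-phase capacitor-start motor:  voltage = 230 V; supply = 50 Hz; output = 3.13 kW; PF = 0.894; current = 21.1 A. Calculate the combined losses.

P_in = V·I·cosφ = 230×21.1×0.894 = 4339 W
P_out = 3130 W
Losses = P_in − P_out = 4339 − 3130 = 1209 W

1210 W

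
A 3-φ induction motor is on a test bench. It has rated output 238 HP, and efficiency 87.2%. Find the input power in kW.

204 kW

P_out = 238 × 746 = 177548 W
P_in = P_out/η = 177548/0.872 = 203610 W = 204 kW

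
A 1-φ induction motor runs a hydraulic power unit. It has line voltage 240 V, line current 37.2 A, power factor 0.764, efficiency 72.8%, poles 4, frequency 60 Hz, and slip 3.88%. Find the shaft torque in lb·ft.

P_in = V·I·cosφ = 240 × 37.2 × 0.764 = 6821 W
P_out = η·P_in = 0.728 × 6821 = 4966 W
n_s = 120×60/4 = 1800 rpm; n = 1800×(1−0.0388) = 1730 rpm
ω = 2π×1730/60 = 181.2 rad/s
τ = P_out/ω = 4966/181.2 = 27.41 N·m
In lb·ft: 27.41/1.356 = 20.2 lb·ft

20.2 lb·ft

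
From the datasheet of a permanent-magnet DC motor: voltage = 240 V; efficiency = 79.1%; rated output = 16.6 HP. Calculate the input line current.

P_out = 16.6 × 746 = 12384 W
P_in = P_out / η = 12384 / 0.791 = 15656 W
I = P_in / V = 15656 / 240 = 65.2 A

65.2 A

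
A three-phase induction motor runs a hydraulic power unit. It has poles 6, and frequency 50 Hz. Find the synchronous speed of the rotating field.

n_s = 120f/p = 120×50/6 = 1000 rpm

1000 rpm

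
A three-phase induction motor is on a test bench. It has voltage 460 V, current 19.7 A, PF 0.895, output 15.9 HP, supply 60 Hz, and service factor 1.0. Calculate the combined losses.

P_in = √3·V·I·cosφ = 1.732×460×19.7×0.895 = 14047 W
P_out = 15.9×746 = 11861 W
Losses = P_in − P_out = 14047 − 11861 = 2186 W

2.19 kW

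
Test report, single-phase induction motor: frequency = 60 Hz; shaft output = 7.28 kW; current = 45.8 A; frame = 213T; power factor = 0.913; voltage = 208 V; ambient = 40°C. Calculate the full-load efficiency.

83.7 %

P_out = 7.28 kW = 7280 W
P_in = V·I·cosφ = 208 × 45.8 × 0.913 = 8698 W
η = P_out / P_in = 7280 / 8698 = 0.837 = 83.7%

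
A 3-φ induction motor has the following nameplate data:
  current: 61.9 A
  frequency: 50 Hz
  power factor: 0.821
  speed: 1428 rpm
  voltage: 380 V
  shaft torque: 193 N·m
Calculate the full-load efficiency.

ω = 2π × 1428/60 = 149.5 rad/s; P_out = τω = 193 × 149.5 = 28854 W
P_in = √3·V_L·I_L·cosφ = 1.732 × 380 × 61.9 × 0.821 = 33448 W
η = P_out / P_in = 28854 / 33448 = 0.863 = 86.3%

86.3 %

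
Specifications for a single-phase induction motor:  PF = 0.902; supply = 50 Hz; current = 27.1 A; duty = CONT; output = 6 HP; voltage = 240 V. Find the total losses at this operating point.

1390 W

P_in = V·I·cosφ = 240×27.1×0.902 = 5867 W
P_out = 6×746 = 4476 W
Losses = P_in − P_out = 5867 − 4476 = 1391 W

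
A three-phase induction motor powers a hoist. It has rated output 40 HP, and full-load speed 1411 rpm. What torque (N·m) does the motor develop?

202 N·m

P_out = 40 × 746 = 29840 W
ω = 2π × 1411/60 = 147.8 rad/s
τ = P_out/ω = 29840/147.8 = 202 N·m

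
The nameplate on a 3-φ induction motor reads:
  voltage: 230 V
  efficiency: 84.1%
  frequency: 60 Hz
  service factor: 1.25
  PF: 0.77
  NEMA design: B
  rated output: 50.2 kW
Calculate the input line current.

195 A

P_out = 50.2 kW = 50200 W
P_in = P_out / η = 50200 / 0.841 = 59691 W
I_L = P_in / (√3·V_L·cosφ) = 59691 / (1.732 × 230 × 0.77) = 195 A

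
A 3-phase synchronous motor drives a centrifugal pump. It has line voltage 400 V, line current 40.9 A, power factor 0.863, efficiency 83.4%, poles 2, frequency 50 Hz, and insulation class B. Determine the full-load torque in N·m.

64.9 N·m

P_in = √3·V·I·cosφ = 1.732 × 400 × 40.9 × 0.863 = 24454 W
P_out = η·P_in = 0.834 × 24454 = 20395 W
n = n_s = 120×50/2 = 3000 rpm (synchronous)
ω = 2π×3000/60 = 314.2 rad/s
τ = P_out/ω = 20395/314.2 = 64.9 N·m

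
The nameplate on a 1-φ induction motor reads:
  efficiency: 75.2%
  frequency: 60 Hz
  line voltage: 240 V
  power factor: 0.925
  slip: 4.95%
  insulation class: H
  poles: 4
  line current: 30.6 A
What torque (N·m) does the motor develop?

28.5 N·m

P_in = V·I·cosφ = 240 × 30.6 × 0.925 = 6793 W
P_out = η·P_in = 0.752 × 6793 = 5108 W
n_s = 120×60/4 = 1800 rpm; n = 1800×(1−0.0495) = 1711 rpm
ω = 2π×1711/60 = 179.2 rad/s
τ = P_out/ω = 5108/179.2 = 28.5 N·m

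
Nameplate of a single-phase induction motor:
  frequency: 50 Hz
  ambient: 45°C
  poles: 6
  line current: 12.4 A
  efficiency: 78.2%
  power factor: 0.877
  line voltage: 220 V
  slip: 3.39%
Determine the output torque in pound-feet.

P_in = V·I·cosφ = 220 × 12.4 × 0.877 = 2392 W
P_out = η·P_in = 0.782 × 2392 = 1871 W
n_s = 120×50/6 = 1000 rpm; n = 1000×(1−0.0339) = 966 rpm
ω = 2π×966/60 = 101.2 rad/s
τ = P_out/ω = 1871/101.2 = 18.49 N·m
In lb·ft: 18.49/1.356 = 13.6 lb·ft

13.6 lb·ft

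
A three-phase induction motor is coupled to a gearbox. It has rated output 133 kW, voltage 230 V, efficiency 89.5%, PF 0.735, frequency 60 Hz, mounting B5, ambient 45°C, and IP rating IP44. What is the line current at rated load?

508 A

P_out = 133 kW = 133000 W
P_in = P_out / η = 133000 / 0.895 = 148603 W
I_L = P_in / (√3·V_L·cosφ) = 148603 / (1.732 × 230 × 0.735) = 508 A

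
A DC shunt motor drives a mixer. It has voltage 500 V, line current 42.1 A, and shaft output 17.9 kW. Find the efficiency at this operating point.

85.0 %

P_out = 17.9 kW = 17900 W
P_in = V·I = 500 × 42.1 = 21050 W
η = P_out / P_in = 17900 / 21050 = 0.850 = 85.0%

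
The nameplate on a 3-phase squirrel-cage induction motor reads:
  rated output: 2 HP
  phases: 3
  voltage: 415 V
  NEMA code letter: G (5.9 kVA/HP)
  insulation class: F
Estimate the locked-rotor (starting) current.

S_LR = 5.9 × 2 = 11.8 kVA
I_LR = S_LR/(√3·V_L) = 11800/(1.732×415) = 16.4 A

16.4 A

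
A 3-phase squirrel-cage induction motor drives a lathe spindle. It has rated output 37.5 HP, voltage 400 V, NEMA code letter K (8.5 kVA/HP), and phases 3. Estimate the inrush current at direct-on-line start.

S_LR = 8.5 × 37.5 = 318.75 kVA
I_LR = S_LR/(√3·V_L) = 318750/(1.732×400) = 460 A

460 A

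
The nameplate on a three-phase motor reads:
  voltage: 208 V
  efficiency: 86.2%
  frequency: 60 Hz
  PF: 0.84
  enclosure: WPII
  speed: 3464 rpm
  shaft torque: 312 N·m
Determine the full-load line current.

ω = 2π×3464/60 = 362.7 rad/s; P_out = τω = 312 × 362.7 = 113162 W
P_in = P_out / η = 113162 / 0.862 = 131278 W
I_L = P_in / (√3·V_L·cosφ) = 131278 / (1.732 × 208 × 0.84) = 434 A

434 A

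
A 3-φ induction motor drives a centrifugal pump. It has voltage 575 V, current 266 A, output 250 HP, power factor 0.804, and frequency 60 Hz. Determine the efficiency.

P_out = 250 × 746 = 186500 W
P_in = √3·V_L·I_L·cosφ = 1.732 × 575 × 266 × 0.804 = 212987 W
η = P_out / P_in = 186500 / 212987 = 0.876 = 87.6%

87.6 %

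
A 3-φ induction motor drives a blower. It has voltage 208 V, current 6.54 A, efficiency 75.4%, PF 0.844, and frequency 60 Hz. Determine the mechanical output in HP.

2.01 HP

P_in = √3·V·I·cosφ = 1.732 × 208 × 6.54 × 0.844 = 1989 W
P_out = η·P_in = 0.754 × 1989 = 1500 W
= 1500/746 = 2.01 HP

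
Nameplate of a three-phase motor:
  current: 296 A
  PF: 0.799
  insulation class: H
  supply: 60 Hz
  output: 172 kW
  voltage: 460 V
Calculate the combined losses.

16400 W

P_in = √3·V·I·cosφ = 1.732×460×296×0.799 = 188427 W
P_out = 172000 W
Losses = P_in − P_out = 188427 − 172000 = 16427 W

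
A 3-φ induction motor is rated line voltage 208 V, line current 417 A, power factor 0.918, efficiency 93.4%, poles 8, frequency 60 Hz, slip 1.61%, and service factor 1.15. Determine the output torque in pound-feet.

1020 lb·ft

P_in = √3·V·I·cosφ = 1.732 × 208 × 417 × 0.918 = 137908 W
P_out = η·P_in = 0.934 × 137908 = 128806 W
n_s = 120×60/8 = 900 rpm; n = 900×(1−0.0161) = 886 rpm
ω = 2π×886/60 = 92.78 rad/s
τ = P_out/ω = 128806/92.78 = 1388 N·m
In lb·ft: 1388/1.356 = 1020 lb·ft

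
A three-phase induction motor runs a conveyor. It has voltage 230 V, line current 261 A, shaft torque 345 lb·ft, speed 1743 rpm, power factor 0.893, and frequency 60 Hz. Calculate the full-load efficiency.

τ = 345 lb·ft × 1.356 = 467.8 N·m
ω = 2π × 1743/60 = 182.5 rad/s; P_out = τω = 467.8 × 182.5 = 85374 W
P_in = √3·V_L·I_L·cosφ = 1.732 × 230 × 261 × 0.893 = 92847 W
η = P_out / P_in = 85374 / 92847 = 0.920 = 92.0%

92.0 %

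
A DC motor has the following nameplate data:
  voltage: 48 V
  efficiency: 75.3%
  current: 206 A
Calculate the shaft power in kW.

7.45 kW

P_in = V·I = 48 × 206 = 9888 W
P_out = η·P_in = 0.753 × 9888 = 7446 W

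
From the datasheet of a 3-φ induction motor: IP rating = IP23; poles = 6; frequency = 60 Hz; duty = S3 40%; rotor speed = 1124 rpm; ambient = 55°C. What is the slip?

6.33 %

n_s = 120f/p = 120×60/6 = 1200 rpm
s = (n_s − n)/n_s = (1200 − 1124)/1200 = 0.0633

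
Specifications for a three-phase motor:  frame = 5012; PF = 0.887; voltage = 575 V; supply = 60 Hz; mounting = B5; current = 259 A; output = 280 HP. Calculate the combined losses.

P_in = √3·V·I·cosφ = 1.732×575×259×0.887 = 228791 W
P_out = 280×746 = 208880 W
Losses = P_in − P_out = 228791 − 208880 = 19911 W

19.9 kW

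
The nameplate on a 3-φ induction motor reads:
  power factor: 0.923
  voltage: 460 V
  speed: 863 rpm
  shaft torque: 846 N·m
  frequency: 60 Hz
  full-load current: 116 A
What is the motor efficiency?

ω = 2π × 863/60 = 90.37 rad/s; P_out = τω = 846 × 90.37 = 76453 W
P_in = √3·V_L·I_L·cosφ = 1.732 × 460 × 116 × 0.923 = 85303 W
η = P_out / P_in = 76453 / 85303 = 0.896 = 89.6%

89.6 %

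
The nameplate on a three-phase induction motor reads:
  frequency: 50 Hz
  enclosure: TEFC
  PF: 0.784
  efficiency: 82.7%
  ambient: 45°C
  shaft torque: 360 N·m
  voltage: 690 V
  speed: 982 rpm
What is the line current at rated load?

47.8 A

ω = 2π×982/60 = 102.8 rad/s; P_out = τω = 360 × 102.8 = 37008 W
P_in = P_out / η = 37008 / 0.827 = 44750 W
I_L = P_in / (√3·V_L·cosφ) = 44750 / (1.732 × 690 × 0.784) = 47.8 A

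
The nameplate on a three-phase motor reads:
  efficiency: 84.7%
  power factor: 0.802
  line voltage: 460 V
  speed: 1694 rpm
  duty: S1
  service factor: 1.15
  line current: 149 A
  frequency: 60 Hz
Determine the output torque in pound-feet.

P_in = √3·V·I·cosφ = 1.732 × 460 × 149 × 0.802 = 95206 W
P_out = η·P_in = 0.847 × 95206 = 80639 W
n = 1694 rpm
ω = 2π×1694/60 = 177.4 rad/s
τ = P_out/ω = 80639/177.4 = 454.6 N·m
In lb·ft: 454.6/1.356 = 335 lb·ft

335 lb·ft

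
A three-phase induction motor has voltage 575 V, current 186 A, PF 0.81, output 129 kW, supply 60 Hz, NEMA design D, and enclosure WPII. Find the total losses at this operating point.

21000 W

P_in = √3·V·I·cosφ = 1.732×575×186×0.81 = 150042 W
P_out = 129000 W
Losses = P_in − P_out = 150042 − 129000 = 21042 W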